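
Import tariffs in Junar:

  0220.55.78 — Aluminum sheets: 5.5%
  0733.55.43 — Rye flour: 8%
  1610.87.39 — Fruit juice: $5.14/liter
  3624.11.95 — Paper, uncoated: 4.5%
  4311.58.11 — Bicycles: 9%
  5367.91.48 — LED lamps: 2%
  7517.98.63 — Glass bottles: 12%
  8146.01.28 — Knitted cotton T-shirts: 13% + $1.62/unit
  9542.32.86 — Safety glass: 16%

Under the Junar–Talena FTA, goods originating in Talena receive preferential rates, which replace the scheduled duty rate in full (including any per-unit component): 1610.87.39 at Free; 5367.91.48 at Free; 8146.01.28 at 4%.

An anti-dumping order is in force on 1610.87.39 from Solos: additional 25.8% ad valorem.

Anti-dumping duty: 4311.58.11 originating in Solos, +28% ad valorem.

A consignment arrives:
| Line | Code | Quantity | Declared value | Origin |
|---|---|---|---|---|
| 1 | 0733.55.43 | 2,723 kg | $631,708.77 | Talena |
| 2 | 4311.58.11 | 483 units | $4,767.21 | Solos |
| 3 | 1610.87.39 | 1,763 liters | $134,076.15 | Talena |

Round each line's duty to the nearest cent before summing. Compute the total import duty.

Line 1 (0733.55.43, Talena, 2,723 kg, $631,708.77):
Base rate for 0733.55.43 is 8%.
Origin Talena is the FTA partner but 0733.55.43 is not on the preference list; base rate stands.
Duty = $631,708.77 × 8% = $50,536.70.
Line 2 (4311.58.11, Solos, 483 units, $4,767.21):
Base rate for 4311.58.11 is 9%.
Additional duty on 4311.58.11 from Solos: +28%. Applied ad valorem rate: 9% + 28% = 37%.
Duty = $4,767.21 × 37% = $1,763.87.
Line 3 (1610.87.39, Talena, 1,763 liters, $134,076.15):
Base rate for 1610.87.39 is $5.14/liter.
Origin Talena qualifies under the Junar–Talena agreement and 1610.87.39 is covered: preferential rate Free applies instead.
The additional-duty order on 1610.87.39 targets Solos, not Talena; it does not apply.
Duty = $134,076.15 × 0% = $0.00.
Total = $50,536.70 + $1,763.87 + $0.00 = $52,300.57.

$52,300.57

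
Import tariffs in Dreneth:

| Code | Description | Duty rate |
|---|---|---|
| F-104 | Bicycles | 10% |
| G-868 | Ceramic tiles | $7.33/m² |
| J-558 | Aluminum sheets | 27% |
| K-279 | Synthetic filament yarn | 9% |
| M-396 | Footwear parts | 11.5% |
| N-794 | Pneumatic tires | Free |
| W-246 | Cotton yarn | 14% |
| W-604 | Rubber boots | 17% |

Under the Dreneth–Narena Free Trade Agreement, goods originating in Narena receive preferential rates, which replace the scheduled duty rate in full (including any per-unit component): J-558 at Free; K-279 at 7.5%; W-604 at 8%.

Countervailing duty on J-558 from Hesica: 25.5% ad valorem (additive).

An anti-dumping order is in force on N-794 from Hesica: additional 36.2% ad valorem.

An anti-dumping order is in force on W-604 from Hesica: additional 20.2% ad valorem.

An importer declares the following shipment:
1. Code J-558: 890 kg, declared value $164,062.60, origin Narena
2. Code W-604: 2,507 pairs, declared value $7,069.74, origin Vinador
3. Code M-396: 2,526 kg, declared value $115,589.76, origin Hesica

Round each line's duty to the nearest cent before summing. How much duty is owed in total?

Line 1 (J-558, Narena, 890 kg, $164,062.60):
Base rate for J-558 is 27%.
Origin Narena qualifies under the Dreneth–Narena agreement and J-558 is covered: preferential rate Free applies instead.
The additional-duty order on J-558 targets Hesica, not Narena; it does not apply.
Duty = $164,062.60 × 0% = $0.00.
Line 2 (W-604, Vinador, 2,507 pairs, $7,069.74):
Base rate for W-604 is 17%.
W-604 has an FTA preferential rate, but origin Vinador is not Narena; base rate stands.
The additional-duty order on W-604 targets Hesica, not Vinador; it does not apply.
Duty = $7,069.74 × 17% = $1,201.86.
Line 3 (M-396, Hesica, 2,526 kg, $115,589.76):
Base rate for M-396 is 11.5%.
Duty = $115,589.76 × 11.5% = $13,292.82.
Total = $0.00 + $1,201.86 + $13,292.82 = $14,494.68.

$14,494.68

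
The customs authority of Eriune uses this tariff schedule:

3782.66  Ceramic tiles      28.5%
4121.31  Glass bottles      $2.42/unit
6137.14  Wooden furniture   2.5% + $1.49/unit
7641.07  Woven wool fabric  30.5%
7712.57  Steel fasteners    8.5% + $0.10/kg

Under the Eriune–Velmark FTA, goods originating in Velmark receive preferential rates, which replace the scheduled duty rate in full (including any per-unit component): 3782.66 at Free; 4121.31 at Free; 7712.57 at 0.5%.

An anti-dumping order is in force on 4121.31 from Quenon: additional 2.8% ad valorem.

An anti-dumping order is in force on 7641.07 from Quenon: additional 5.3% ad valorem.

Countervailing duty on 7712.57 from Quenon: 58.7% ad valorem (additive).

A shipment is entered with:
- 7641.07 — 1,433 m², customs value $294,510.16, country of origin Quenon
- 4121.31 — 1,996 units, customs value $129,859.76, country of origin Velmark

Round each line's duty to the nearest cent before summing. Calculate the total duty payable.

$105,434.64

Line 1 (7641.07, Quenon, 1,433 m², $294,510.16):
Base rate for 7641.07 is 30.5%.
Additional duty on 7641.07 from Quenon: +5.3%. Applied ad valorem rate: 30.5% + 5.3% = 35.8%.
Duty = $294,510.16 × 35.8% = $105,434.64.
Line 2 (4121.31, Velmark, 1,996 units, $129,859.76):
Base rate for 4121.31 is $2.42/unit.
Origin Velmark qualifies under the Eriune–Velmark agreement and 4121.31 is covered: preferential rate Free applies instead.
The additional-duty order on 4121.31 targets Quenon, not Velmark; it does not apply.
Duty = $129,859.76 × 0% = $0.00.
Total = $105,434.64 + $0.00 = $105,434.64.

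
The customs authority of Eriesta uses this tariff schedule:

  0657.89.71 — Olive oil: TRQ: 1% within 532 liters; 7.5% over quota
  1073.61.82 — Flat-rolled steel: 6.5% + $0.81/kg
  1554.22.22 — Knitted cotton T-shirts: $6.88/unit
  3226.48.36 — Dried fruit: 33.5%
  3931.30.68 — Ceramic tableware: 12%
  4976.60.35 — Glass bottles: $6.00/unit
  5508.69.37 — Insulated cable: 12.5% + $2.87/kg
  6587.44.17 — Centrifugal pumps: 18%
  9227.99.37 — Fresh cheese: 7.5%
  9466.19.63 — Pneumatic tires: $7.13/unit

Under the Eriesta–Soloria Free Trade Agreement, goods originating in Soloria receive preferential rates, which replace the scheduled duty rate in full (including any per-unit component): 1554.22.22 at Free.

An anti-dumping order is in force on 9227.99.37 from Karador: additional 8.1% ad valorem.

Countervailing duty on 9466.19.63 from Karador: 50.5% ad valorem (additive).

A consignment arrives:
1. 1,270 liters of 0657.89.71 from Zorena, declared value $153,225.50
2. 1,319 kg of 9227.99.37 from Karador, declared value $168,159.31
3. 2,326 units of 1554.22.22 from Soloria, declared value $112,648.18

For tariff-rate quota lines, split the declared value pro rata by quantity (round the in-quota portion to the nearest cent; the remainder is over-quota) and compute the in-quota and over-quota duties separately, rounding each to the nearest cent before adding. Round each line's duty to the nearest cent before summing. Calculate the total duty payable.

Line 1 (0657.89.71, Zorena, 1,270 liters, $153,225.50):
Code 0657.89.71 is under a tariff-rate quota (threshold 532 liters). In-quota: 532 liters at 1%; over-quota: 738 liters at 7.5%.
Pro-rata value split: in-quota = $153,225.50 × 532/1,270 = $64,185.80; over-quota = $153,225.50 − $64,185.80 = $89,039.70.
In-quota duty = $64,185.80 × 1% = $641.86. Over-quota duty = $89,039.70 × 7.5% = $6,677.98.
Line duty = $641.86 + $6,677.98 = $7,319.84.
Line 2 (9227.99.37, Karador, 1,319 kg, $168,159.31):
Base rate for 9227.99.37 is 7.5%.
Additional duty on 9227.99.37 from Karador: +8.1%. Applied ad valorem rate: 7.5% + 8.1% = 15.6%.
Duty = $168,159.31 × 15.6% = $26,232.85.
Line 3 (1554.22.22, Soloria, 2,326 units, $112,648.18):
Base rate for 1554.22.22 is $6.88/unit.
Origin Soloria qualifies under the Eriesta–Soloria agreement and 1554.22.22 is covered: preferential rate Free applies instead.
Duty = $112,648.18 × 0% = $0.00.
Total = $7,319.84 + $26,232.85 + $0.00 = $33,552.69.

$33,552.69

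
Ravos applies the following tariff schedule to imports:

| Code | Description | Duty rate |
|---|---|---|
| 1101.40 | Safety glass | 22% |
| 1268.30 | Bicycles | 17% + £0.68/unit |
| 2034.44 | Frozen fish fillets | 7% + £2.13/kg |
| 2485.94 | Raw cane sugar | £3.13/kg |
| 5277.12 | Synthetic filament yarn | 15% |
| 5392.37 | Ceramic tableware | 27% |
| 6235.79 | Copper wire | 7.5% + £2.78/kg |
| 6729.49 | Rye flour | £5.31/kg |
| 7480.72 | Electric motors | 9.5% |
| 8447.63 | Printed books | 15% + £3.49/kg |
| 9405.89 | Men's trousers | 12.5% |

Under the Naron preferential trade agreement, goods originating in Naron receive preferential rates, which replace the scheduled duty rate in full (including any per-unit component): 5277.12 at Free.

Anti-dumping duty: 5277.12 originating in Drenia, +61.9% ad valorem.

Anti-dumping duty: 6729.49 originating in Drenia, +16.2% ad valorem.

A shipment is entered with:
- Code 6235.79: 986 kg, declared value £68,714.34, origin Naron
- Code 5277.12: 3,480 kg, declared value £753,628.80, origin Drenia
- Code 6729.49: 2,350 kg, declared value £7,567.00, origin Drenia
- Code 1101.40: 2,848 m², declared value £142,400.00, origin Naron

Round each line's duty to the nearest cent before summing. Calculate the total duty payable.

£632,467.56

Line 1 (6235.79, Naron, 986 kg, £68,714.34):
Base rate for 6235.79 is 7.5% + £2.78/kg.
Origin Naron is the FTA partner but 6235.79 is not on the preference list; base rate stands.
Duty = £68,714.34 × 7.5% + 986 × £2.78 = £7,894.66.
Line 2 (5277.12, Drenia, 3,480 kg, £753,628.80):
Base rate for 5277.12 is 15%.
5277.12 has an FTA preferential rate, but origin Drenia is not Naron; base rate stands.
Additional duty on 5277.12 from Drenia: +61.9%. Applied ad valorem rate: 15% + 61.9% = 76.9%.
Duty = £753,628.80 × 76.9% = £579,540.55.
Line 3 (6729.49, Drenia, 2,350 kg, £7,567.00):
Base rate for 6729.49 is £5.31/kg.
Additional duty on 6729.49 from Drenia: +16.2% ad valorem. Applied ad valorem rate = 16.2%.
Duty = £7,567.00 × 16.2% + 2,350 × £5.31 = £13,704.35.
Line 4 (1101.40, Naron, 2,848 m², £142,400.00):
Base rate for 1101.40 is 22%.
Origin Naron is the FTA partner but 1101.40 is not on the preference list; base rate stands.
Duty = £142,400.00 × 22% = £31,328.00.
Total = £7,894.66 + £579,540.55 + £13,704.35 + £31,328.00 = £632,467.56.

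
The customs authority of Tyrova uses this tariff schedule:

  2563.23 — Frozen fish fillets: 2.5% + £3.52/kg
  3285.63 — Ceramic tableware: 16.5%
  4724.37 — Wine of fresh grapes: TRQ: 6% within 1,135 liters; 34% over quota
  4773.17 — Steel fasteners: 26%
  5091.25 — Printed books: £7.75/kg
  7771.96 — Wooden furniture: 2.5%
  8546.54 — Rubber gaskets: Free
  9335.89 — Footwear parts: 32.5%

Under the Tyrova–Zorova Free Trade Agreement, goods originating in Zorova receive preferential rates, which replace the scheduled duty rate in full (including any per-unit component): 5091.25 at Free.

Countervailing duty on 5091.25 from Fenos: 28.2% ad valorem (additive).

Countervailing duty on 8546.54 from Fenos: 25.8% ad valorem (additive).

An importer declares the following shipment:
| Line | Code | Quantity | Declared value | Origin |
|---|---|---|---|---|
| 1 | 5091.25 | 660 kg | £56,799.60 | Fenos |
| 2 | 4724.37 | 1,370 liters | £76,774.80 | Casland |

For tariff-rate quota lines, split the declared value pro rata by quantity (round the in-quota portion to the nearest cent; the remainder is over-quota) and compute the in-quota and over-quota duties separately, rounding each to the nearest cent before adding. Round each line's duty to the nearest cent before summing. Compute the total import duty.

£29,426.41

Line 1 (5091.25, Fenos, 660 kg, £56,799.60):
Base rate for 5091.25 is £7.75/kg.
5091.25 has an FTA preferential rate, but origin Fenos is not Zorova; base rate stands.
Additional duty on 5091.25 from Fenos: +28.2% ad valorem. Applied ad valorem rate = 28.2%.
Duty = £56,799.60 × 28.2% + 660 × £7.75 = £21,132.49.
Line 2 (4724.37, Casland, 1,370 liters, £76,774.80):
Code 4724.37 is under a tariff-rate quota (threshold 1,135 liters). In-quota: 1,135 liters at 6%; over-quota: 235 liters at 34%.
Pro-rata value split: in-quota = £76,774.80 × 1,135/1,370 = £63,605.40; over-quota = £76,774.80 − £63,605.40 = £13,169.40.
In-quota duty = £63,605.40 × 6% = £3,816.32. Over-quota duty = £13,169.40 × 34% = £4,477.60.
Line duty = £3,816.32 + £4,477.60 = £8,293.92.
Total = £21,132.49 + £8,293.92 = £29,426.41.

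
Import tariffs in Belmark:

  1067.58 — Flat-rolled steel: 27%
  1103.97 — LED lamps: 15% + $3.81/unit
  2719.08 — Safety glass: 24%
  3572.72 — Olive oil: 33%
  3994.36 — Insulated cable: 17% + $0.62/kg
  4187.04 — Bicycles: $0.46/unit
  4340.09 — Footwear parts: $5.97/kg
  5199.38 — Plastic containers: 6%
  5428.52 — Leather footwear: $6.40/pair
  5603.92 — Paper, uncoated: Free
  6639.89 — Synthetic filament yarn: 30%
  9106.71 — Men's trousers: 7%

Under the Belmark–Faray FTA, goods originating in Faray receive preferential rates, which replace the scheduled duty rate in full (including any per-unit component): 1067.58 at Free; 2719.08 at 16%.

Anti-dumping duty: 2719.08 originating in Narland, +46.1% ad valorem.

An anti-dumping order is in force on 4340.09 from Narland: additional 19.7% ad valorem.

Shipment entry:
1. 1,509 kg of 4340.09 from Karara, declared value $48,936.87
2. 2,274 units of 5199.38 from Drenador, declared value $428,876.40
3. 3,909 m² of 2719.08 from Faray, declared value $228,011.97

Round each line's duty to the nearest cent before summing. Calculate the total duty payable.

$71,223.23

Line 1 (4340.09, Karara, 1,509 kg, $48,936.87):
Base rate for 4340.09 is $5.97/kg.
The additional-duty order on 4340.09 targets Narland, not Karara; it does not apply.
Duty = 1,509 × $5.97 = $9,008.73.
Line 2 (5199.38, Drenador, 2,274 units, $428,876.40):
Base rate for 5199.38 is 6%.
Duty = $428,876.40 × 6% = $25,732.58.
Line 3 (2719.08, Faray, 3,909 m², $228,011.97):
Base rate for 2719.08 is 24%.
Origin Faray qualifies under the Belmark–Faray agreement and 2719.08 is covered: preferential rate 16% applies instead.
The additional-duty order on 2719.08 targets Narland, not Faray; it does not apply.
Duty = $228,011.97 × 16% = $36,481.92.
Total = $9,008.73 + $25,732.58 + $36,481.92 = $71,223.23.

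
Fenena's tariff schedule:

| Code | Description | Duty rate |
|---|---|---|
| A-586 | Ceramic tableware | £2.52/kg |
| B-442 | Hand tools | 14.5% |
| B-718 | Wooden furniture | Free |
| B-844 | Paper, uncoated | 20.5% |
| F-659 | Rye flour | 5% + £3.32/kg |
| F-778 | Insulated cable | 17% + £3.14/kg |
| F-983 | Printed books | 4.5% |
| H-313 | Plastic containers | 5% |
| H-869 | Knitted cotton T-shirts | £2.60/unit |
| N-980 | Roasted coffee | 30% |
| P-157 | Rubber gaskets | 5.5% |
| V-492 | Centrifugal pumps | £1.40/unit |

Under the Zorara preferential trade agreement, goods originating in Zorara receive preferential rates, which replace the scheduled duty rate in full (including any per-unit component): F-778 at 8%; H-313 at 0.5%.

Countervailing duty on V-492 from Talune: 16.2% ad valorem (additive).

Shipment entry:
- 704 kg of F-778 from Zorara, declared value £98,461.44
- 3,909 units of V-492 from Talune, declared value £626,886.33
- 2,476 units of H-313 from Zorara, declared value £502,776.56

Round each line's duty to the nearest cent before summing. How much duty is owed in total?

£117,418.99

Line 1 (F-778, Zorara, 704 kg, £98,461.44):
Base rate for F-778 is 17% + £3.14/kg.
Origin Zorara qualifies under the Fenena–Zorara agreement and F-778 is covered: preferential rate 8% applies instead.
Duty = £98,461.44 × 8% = £7,876.92.
Line 2 (V-492, Talune, 3,909 units, £626,886.33):
Base rate for V-492 is £1.40/unit.
Additional duty on V-492 from Talune: +16.2% ad valorem. Applied ad valorem rate = 16.2%.
Duty = £626,886.33 × 16.2% + 3,909 × £1.40 = £107,028.19.
Line 3 (H-313, Zorara, 2,476 units, £502,776.56):
Base rate for H-313 is 5%.
Origin Zorara qualifies under the Fenena–Zorara agreement and H-313 is covered: preferential rate 0.5% applies instead.
Duty = £502,776.56 × 0.5% = £2,513.88.
Total = £7,876.92 + £107,028.19 + £2,513.88 = £117,418.99.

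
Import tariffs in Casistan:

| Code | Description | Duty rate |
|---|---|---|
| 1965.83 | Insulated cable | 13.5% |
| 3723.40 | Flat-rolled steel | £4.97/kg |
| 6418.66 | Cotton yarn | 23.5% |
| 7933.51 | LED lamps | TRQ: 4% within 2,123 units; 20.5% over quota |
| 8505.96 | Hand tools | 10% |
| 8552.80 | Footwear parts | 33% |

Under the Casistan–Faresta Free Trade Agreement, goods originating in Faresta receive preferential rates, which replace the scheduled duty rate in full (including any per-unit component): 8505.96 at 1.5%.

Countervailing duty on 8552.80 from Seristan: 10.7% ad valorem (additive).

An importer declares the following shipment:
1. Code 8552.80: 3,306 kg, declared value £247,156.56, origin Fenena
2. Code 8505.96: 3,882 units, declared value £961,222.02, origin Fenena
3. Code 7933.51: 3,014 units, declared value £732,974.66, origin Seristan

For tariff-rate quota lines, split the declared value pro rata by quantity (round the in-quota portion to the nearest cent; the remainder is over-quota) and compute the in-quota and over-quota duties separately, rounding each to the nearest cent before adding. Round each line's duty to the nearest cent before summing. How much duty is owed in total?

£242,755.42

Line 1 (8552.80, Fenena, 3,306 kg, £247,156.56):
Base rate for 8552.80 is 33%.
The additional-duty order on 8552.80 targets Seristan, not Fenena; it does not apply.
Duty = £247,156.56 × 33% = £81,561.66.
Line 2 (8505.96, Fenena, 3,882 units, £961,222.02):
Base rate for 8505.96 is 10%.
8505.96 has an FTA preferential rate, but origin Fenena is not Faresta; base rate stands.
Duty = £961,222.02 × 10% = £96,122.20.
Line 3 (7933.51, Seristan, 3,014 units, £732,974.66):
Code 7933.51 is under a tariff-rate quota (threshold 2,123 units). In-quota: 2,123 units at 4%; over-quota: 891 units at 20.5%.
Pro-rata value split: in-quota = £732,974.66 × 2,123/3,014 = £516,292.37; over-quota = £732,974.66 − £516,292.37 = £216,682.29.
In-quota duty = £516,292.37 × 4% = £20,651.69. Over-quota duty = £216,682.29 × 20.5% = £44,419.87.
Line duty = £20,651.69 + £44,419.87 = £65,071.56.
Total = £81,561.66 + £96,122.20 + £65,071.56 = £242,755.42.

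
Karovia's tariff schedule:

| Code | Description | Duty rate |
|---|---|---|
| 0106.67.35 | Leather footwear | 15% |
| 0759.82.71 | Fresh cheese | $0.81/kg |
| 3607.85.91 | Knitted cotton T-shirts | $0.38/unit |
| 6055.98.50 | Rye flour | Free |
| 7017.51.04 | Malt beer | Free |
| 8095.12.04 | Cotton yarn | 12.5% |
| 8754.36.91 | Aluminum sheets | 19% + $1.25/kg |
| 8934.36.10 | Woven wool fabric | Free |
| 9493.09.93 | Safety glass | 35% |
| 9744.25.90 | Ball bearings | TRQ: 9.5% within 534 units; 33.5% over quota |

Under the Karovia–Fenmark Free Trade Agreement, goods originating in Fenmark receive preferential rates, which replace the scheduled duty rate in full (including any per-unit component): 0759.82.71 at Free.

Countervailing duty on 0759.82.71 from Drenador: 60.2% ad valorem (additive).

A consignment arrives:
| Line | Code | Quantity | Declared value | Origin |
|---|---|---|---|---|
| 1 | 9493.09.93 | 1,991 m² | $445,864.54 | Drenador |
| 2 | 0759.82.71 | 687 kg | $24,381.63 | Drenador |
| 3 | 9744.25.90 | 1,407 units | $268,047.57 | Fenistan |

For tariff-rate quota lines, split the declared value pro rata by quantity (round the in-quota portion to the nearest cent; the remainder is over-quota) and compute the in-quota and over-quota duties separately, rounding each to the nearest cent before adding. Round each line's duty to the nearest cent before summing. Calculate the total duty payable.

$236,666.97

Line 1 (9493.09.93, Drenador, 1,991 m², $445,864.54):
Base rate for 9493.09.93 is 35%.
Duty = $445,864.54 × 35% = $156,052.59.
Line 2 (0759.82.71, Drenador, 687 kg, $24,381.63):
Base rate for 0759.82.71 is $0.81/kg.
0759.82.71 has an FTA preferential rate, but origin Drenador is not Fenmark; base rate stands.
Additional duty on 0759.82.71 from Drenador: +60.2% ad valorem. Applied ad valorem rate = 60.2%.
Duty = $24,381.63 × 60.2% + 687 × $0.81 = $15,234.21.
Line 3 (9744.25.90, Fenistan, 1,407 units, $268,047.57):
Code 9744.25.90 is under a tariff-rate quota (threshold 534 units). In-quota: 534 units at 9.5%; over-quota: 873 units at 33.5%.
Pro-rata value split: in-quota = $268,047.57 × 534/1,407 = $101,732.34; over-quota = $268,047.57 − $101,732.34 = $166,315.23.
In-quota duty = $101,732.34 × 9.5% = $9,664.57. Over-quota duty = $166,315.23 × 33.5% = $55,715.60.
Line duty = $9,664.57 + $55,715.60 = $65,380.17.
Total = $156,052.59 + $15,234.21 + $65,380.17 = $236,666.97.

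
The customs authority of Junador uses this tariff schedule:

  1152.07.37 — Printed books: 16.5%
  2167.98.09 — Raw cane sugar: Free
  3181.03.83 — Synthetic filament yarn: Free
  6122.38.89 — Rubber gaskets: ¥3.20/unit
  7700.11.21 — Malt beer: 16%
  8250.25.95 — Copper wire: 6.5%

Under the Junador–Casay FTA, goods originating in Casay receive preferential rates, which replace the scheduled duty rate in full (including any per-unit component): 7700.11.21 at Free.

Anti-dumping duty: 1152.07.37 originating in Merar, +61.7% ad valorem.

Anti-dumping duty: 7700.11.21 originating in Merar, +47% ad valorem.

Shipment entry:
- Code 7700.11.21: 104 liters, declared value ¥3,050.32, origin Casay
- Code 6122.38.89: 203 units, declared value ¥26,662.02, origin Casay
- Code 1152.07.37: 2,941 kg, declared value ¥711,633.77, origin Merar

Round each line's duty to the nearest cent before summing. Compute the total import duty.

Line 1 (7700.11.21, Casay, 104 liters, ¥3,050.32):
Base rate for 7700.11.21 is 16%.
Origin Casay qualifies under the Junador–Casay agreement and 7700.11.21 is covered: preferential rate Free applies instead.
The additional-duty order on 7700.11.21 targets Merar, not Casay; it does not apply.
Duty = ¥3,050.32 × 0% = ¥0.00.
Line 2 (6122.38.89, Casay, 203 units, ¥26,662.02):
Base rate for 6122.38.89 is ¥3.20/unit.
Origin Casay is the FTA partner but 6122.38.89 is not on the preference list; base rate stands.
Duty = 203 × ¥3.20 = ¥649.60.
Line 3 (1152.07.37, Merar, 2,941 kg, ¥711,633.77):
Base rate for 1152.07.37 is 16.5%.
Additional duty on 1152.07.37 from Merar: +61.7%. Applied ad valorem rate: 16.5% + 61.7% = 78.2%.
Duty = ¥711,633.77 × 78.2% = ¥556,497.61.
Total = ¥0.00 + ¥649.60 + ¥556,497.61 = ¥557,147.21.

¥557,147.21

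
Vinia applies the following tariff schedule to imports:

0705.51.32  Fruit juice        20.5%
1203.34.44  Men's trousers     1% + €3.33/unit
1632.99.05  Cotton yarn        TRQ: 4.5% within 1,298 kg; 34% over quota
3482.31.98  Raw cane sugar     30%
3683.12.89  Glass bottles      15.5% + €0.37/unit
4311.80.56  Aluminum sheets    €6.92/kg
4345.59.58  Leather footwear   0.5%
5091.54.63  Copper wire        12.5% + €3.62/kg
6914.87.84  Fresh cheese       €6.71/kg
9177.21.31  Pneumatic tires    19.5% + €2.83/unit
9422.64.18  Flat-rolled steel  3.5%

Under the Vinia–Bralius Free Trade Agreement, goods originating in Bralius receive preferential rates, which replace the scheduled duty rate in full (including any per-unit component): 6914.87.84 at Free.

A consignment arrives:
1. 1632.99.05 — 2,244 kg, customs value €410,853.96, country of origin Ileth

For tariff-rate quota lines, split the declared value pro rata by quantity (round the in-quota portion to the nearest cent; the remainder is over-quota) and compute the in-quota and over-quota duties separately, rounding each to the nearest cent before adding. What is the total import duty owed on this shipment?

€69,583.36

Line 1 (1632.99.05, Ileth, 2,244 kg, €410,853.96):
Code 1632.99.05 is under a tariff-rate quota (threshold 1,298 kg). In-quota: 1,298 kg at 4.5%; over-quota: 946 kg at 34%.
Pro-rata value split: in-quota = €410,853.96 × 1,298/2,244 = €237,650.82; over-quota = €410,853.96 − €237,650.82 = €173,203.14.
In-quota duty = €237,650.82 × 4.5% = €10,694.29. Over-quota duty = €173,203.14 × 34% = €58,889.07.
Line duty = €10,694.29 + €58,889.07 = €69,583.36.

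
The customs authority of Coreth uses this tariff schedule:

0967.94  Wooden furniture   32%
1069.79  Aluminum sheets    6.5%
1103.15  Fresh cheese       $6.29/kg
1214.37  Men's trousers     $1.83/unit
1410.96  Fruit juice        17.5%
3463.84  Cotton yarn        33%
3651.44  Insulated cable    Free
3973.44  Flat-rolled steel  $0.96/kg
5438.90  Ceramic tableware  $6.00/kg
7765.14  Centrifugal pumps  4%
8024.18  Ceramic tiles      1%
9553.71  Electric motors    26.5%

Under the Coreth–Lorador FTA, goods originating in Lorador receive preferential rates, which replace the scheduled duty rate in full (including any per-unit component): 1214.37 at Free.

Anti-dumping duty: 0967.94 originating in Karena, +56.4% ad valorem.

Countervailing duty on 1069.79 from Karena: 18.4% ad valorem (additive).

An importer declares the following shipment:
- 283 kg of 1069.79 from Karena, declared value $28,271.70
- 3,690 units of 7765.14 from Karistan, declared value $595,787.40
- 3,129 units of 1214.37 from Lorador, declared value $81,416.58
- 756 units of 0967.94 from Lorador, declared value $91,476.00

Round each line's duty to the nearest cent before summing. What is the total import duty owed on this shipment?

$60,143.47

Line 1 (1069.79, Karena, 283 kg, $28,271.70):
Base rate for 1069.79 is 6.5%.
Additional duty on 1069.79 from Karena: +18.4%. Applied ad valorem rate: 6.5% + 18.4% = 24.9%.
Duty = $28,271.70 × 24.9% = $7,039.65.
Line 2 (7765.14, Karistan, 3,690 units, $595,787.40):
Base rate for 7765.14 is 4%.
Duty = $595,787.40 × 4% = $23,831.50.
Line 3 (1214.37, Lorador, 3,129 units, $81,416.58):
Base rate for 1214.37 is $1.83/unit.
Origin Lorador qualifies under the Coreth–Lorador agreement and 1214.37 is covered: preferential rate Free applies instead.
Duty = $81,416.58 × 0% = $0.00.
Line 4 (0967.94, Lorador, 756 units, $91,476.00):
Base rate for 0967.94 is 32%.
Origin Lorador is the FTA partner but 0967.94 is not on the preference list; base rate stands.
The additional-duty order on 0967.94 targets Karena, not Lorador; it does not apply.
Duty = $91,476.00 × 32% = $29,272.32.
Total = $7,039.65 + $23,831.50 + $0.00 + $29,272.32 = $60,143.47.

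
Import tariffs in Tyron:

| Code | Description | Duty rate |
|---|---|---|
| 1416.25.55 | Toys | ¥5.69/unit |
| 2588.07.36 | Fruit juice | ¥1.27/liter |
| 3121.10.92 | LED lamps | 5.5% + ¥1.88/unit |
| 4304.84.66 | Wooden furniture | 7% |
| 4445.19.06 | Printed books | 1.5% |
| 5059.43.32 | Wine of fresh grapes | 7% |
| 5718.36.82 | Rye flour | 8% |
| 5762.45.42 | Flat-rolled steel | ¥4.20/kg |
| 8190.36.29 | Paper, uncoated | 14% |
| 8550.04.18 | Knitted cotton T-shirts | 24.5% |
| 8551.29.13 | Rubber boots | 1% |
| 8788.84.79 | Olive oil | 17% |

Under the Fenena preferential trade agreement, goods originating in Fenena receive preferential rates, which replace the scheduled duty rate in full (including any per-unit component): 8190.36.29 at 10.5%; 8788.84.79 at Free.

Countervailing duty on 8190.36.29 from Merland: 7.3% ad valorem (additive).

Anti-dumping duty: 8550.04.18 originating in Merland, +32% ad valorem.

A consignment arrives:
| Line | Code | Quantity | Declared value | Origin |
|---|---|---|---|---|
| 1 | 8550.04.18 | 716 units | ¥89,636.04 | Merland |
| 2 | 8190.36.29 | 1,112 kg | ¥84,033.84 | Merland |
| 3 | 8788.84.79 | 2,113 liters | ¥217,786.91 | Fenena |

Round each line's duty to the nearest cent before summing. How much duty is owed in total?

¥68,543.57

Line 1 (8550.04.18, Merland, 716 units, ¥89,636.04):
Base rate for 8550.04.18 is 24.5%.
Additional duty on 8550.04.18 from Merland: +32%. Applied ad valorem rate: 24.5% + 32% = 56.5%.
Duty = ¥89,636.04 × 56.5% = ¥50,644.36.
Line 2 (8190.36.29, Merland, 1,112 kg, ¥84,033.84):
Base rate for 8190.36.29 is 14%.
8190.36.29 has an FTA preferential rate, but origin Merland is not Fenena; base rate stands.
Additional duty on 8190.36.29 from Merland: +7.3%. Applied ad valorem rate: 14% + 7.3% = 21.3%.
Duty = ¥84,033.84 × 21.3% = ¥17,899.21.
Line 3 (8788.84.79, Fenena, 2,113 liters, ¥217,786.91):
Base rate for 8788.84.79 is 17%.
Origin Fenena qualifies under the Tyron–Fenena agreement and 8788.84.79 is covered: preferential rate Free applies instead.
Duty = ¥217,786.91 × 0% = ¥0.00.
Total = ¥50,644.36 + ¥17,899.21 + ¥0.00 = ¥68,543.57.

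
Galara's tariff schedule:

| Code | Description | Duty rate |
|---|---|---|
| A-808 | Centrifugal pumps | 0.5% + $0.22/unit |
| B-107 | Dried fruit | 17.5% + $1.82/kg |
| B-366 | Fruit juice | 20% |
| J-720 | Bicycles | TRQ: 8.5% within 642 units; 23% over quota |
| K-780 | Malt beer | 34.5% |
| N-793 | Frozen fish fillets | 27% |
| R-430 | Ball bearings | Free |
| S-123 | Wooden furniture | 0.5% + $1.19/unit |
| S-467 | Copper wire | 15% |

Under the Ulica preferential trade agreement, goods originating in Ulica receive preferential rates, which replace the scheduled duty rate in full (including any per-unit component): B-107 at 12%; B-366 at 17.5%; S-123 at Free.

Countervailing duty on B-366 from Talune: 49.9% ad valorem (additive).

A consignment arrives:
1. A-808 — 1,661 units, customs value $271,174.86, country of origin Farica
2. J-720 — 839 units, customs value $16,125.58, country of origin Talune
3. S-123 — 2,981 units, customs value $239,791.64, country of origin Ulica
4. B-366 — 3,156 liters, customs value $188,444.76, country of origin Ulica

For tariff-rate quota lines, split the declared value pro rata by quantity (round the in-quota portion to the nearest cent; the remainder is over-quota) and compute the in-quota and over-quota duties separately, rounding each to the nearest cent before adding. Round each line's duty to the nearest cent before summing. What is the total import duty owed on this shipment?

Line 1 (A-808, Farica, 1,661 units, $271,174.86):
Base rate for A-808 is 0.5% + $0.22/unit.
Duty = $271,174.86 × 0.5% + 1,661 × $0.22 = $1,721.29.
Line 2 (J-720, Talune, 839 units, $16,125.58):
Code J-720 is under a tariff-rate quota (threshold 642 units). In-quota: 642 units at 8.5%; over-quota: 197 units at 23%.
Pro-rata value split: in-quota = $16,125.58 × 642/839 = $12,339.24; over-quota = $16,125.58 − $12,339.24 = $3,786.34.
In-quota duty = $12,339.24 × 8.5% = $1,048.84. Over-quota duty = $3,786.34 × 23% = $870.86.
Line duty = $1,048.84 + $870.86 = $1,919.70.
Line 3 (S-123, Ulica, 2,981 units, $239,791.64):
Base rate for S-123 is 0.5% + $1.19/unit.
Origin Ulica qualifies under the Galara–Ulica agreement and S-123 is covered: preferential rate Free applies instead.
Duty = $239,791.64 × 0% = $0.00.
Line 4 (B-366, Ulica, 3,156 liters, $188,444.76):
Base rate for B-366 is 20%.
Origin Ulica qualifies under the Galara–Ulica agreement and B-366 is covered: preferential rate 17.5% applies instead.
The additional-duty order on B-366 targets Talune, not Ulica; it does not apply.
Duty = $188,444.76 × 17.5% = $32,977.83.
Total = $1,721.29 + $1,919.70 + $0.00 + $32,977.83 = $36,618.82.

$36,618.82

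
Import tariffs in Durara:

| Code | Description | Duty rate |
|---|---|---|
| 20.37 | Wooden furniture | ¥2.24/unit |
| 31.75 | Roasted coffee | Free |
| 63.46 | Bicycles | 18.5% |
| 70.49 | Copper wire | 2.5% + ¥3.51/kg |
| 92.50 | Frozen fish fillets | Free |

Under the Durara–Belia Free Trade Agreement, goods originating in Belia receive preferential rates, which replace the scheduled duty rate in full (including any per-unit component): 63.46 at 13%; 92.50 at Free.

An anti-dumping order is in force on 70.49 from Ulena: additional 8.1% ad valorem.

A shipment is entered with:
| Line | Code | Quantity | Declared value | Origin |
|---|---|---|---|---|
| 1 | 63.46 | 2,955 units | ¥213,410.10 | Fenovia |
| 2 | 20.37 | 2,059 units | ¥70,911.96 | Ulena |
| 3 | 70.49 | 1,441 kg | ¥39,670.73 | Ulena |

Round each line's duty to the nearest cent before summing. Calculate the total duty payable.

Line 1 (63.46, Fenovia, 2,955 units, ¥213,410.10):
Base rate for 63.46 is 18.5%.
63.46 has an FTA preferential rate, but origin Fenovia is not Belia; base rate stands.
Duty = ¥213,410.10 × 18.5% = ¥39,480.87.
Line 2 (20.37, Ulena, 2,059 units, ¥70,911.96):
Base rate for 20.37 is ¥2.24/unit.
Duty = 2,059 × ¥2.24 = ¥4,612.16.
Line 3 (70.49, Ulena, 1,441 kg, ¥39,670.73):
Base rate for 70.49 is 2.5% + ¥3.51/kg.
Additional duty on 70.49 from Ulena: +8.1%. Applied ad valorem rate: 2.5% + 8.1% = 10.6%.
Duty = ¥39,670.73 × 10.6% + 1,441 × ¥3.51 = ¥9,263.01.
Total = ¥39,480.87 + ¥4,612.16 + ¥9,263.01 = ¥53,356.04.

¥53,356.04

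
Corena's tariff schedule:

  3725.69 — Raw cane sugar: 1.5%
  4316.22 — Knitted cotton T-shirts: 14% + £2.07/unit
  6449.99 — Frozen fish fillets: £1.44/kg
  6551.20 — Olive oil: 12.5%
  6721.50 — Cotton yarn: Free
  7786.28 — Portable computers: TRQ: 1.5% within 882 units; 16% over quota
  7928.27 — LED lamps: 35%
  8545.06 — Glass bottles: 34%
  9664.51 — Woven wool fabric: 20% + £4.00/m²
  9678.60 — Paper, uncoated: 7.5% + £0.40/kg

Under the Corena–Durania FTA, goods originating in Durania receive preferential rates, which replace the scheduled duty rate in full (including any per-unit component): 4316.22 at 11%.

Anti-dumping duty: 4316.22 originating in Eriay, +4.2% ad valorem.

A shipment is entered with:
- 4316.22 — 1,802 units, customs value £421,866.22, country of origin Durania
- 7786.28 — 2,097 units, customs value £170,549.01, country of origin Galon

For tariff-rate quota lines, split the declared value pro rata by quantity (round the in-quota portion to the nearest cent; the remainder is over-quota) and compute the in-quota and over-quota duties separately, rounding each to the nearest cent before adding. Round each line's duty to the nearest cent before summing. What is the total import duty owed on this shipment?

£63,291.83

Line 1 (4316.22, Durania, 1,802 units, £421,866.22):
Base rate for 4316.22 is 14% + £2.07/unit.
Origin Durania qualifies under the Corena–Durania agreement and 4316.22 is covered: preferential rate 11% applies instead.
The additional-duty order on 4316.22 targets Eriay, not Durania; it does not apply.
Duty = £421,866.22 × 11% = £46,405.28.
Line 2 (7786.28, Galon, 2,097 units, £170,549.01):
Code 7786.28 is under a tariff-rate quota (threshold 882 units). In-quota: 882 units at 1.5%; over-quota: 1,215 units at 16%.
Pro-rata value split: in-quota = £170,549.01 × 882/2,097 = £71,733.06; over-quota = £170,549.01 − £71,733.06 = £98,815.95.
In-quota duty = £71,733.06 × 1.5% = £1,076.00. Over-quota duty = £98,815.95 × 16% = £15,810.55.
Line duty = £1,076.00 + £15,810.55 = £16,886.55.
Total = £46,405.28 + £16,886.55 = £63,291.83.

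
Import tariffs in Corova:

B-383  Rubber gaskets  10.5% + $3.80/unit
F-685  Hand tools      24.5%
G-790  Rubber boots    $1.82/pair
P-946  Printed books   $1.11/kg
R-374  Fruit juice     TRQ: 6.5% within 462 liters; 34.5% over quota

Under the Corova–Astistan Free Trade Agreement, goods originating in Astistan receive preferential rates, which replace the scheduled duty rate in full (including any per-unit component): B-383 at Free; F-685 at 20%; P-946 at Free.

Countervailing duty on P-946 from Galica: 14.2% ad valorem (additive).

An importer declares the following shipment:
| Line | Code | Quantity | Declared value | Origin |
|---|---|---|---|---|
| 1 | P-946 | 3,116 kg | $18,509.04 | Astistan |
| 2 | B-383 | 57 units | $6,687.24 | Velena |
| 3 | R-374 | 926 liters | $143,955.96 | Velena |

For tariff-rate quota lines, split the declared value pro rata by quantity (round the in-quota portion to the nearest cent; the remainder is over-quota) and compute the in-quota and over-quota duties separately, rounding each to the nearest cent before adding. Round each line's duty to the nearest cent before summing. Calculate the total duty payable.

$30,473.26

Line 1 (P-946, Astistan, 3,116 kg, $18,509.04):
Base rate for P-946 is $1.11/kg.
Origin Astistan qualifies under the Corova–Astistan agreement and P-946 is covered: preferential rate Free applies instead.
The additional-duty order on P-946 targets Galica, not Astistan; it does not apply.
Duty = $18,509.04 × 0% = $0.00.
Line 2 (B-383, Velena, 57 units, $6,687.24):
Base rate for B-383 is 10.5% + $3.80/unit.
B-383 has an FTA preferential rate, but origin Velena is not Astistan; base rate stands.
Duty = $6,687.24 × 10.5% + 57 × $3.80 = $918.76.
Line 3 (R-374, Velena, 926 liters, $143,955.96):
Code R-374 is under a tariff-rate quota (threshold 462 liters). In-quota: 462 liters at 6.5%; over-quota: 464 liters at 34.5%.
Pro-rata value split: in-quota = $143,955.96 × 462/926 = $71,822.52; over-quota = $143,955.96 − $71,822.52 = $72,133.44.
In-quota duty = $71,822.52 × 6.5% = $4,668.46. Over-quota duty = $72,133.44 × 34.5% = $24,886.04.
Line duty = $4,668.46 + $24,886.04 = $29,554.50.
Total = $0.00 + $918.76 + $29,554.50 = $30,473.26.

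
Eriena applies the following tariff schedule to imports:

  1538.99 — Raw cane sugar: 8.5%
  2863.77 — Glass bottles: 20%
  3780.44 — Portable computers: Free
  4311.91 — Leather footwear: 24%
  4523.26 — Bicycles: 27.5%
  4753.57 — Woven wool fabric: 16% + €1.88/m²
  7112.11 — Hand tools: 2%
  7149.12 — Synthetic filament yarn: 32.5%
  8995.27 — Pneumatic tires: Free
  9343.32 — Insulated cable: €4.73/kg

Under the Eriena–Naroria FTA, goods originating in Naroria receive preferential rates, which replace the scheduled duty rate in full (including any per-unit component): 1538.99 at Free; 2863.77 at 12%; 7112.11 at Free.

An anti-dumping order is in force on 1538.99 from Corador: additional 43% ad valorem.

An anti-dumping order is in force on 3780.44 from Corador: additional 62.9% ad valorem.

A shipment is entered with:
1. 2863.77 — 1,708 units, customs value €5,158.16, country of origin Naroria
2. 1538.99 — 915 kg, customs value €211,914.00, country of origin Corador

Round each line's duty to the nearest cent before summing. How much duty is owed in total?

Line 1 (2863.77, Naroria, 1,708 units, €5,158.16):
Base rate for 2863.77 is 20%.
Origin Naroria qualifies under the Eriena–Naroria agreement and 2863.77 is covered: preferential rate 12% applies instead.
Duty = €5,158.16 × 12% = €618.98.
Line 2 (1538.99, Corador, 915 kg, €211,914.00):
Base rate for 1538.99 is 8.5%.
1538.99 has an FTA preferential rate, but origin Corador is not Naroria; base rate stands.
Additional duty on 1538.99 from Corador: +43%. Applied ad valorem rate: 8.5% + 43% = 51.5%.
Duty = €211,914.00 × 51.5% = €109,135.71.
Total = €618.98 + €109,135.71 = €109,754.69.

€109,754.69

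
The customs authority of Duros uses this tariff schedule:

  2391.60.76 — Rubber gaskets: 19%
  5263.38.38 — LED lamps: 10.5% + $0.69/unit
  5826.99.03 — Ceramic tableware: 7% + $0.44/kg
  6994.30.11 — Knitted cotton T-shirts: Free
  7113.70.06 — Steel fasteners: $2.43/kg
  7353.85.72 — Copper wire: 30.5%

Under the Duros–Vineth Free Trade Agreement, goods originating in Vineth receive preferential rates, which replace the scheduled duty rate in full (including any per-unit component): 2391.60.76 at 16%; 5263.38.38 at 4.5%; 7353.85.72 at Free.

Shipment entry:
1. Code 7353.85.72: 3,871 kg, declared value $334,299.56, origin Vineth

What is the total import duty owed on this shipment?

Line 1 (7353.85.72, Vineth, 3,871 kg, $334,299.56):
Base rate for 7353.85.72 is 30.5%.
Origin Vineth qualifies under the Duros–Vineth agreement and 7353.85.72 is covered: preferential rate Free applies instead.
Duty = $334,299.56 × 0% = $0.00.

$0.00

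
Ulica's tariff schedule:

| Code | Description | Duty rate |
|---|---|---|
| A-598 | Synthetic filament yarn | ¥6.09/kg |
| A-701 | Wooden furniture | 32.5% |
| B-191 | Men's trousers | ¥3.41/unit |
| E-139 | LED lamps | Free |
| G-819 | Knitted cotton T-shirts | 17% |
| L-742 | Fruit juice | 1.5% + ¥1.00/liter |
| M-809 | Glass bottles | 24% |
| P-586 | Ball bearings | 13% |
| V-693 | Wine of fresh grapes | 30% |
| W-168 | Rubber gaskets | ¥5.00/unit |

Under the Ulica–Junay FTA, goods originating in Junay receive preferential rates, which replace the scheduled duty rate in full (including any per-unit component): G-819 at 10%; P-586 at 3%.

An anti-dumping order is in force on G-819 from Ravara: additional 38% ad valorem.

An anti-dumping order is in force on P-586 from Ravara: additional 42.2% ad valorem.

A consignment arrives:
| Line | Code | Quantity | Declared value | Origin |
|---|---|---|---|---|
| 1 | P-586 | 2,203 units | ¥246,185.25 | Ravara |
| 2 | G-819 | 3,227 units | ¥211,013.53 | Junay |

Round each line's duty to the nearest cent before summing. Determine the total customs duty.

¥156,995.61

Line 1 (P-586, Ravara, 2,203 units, ¥246,185.25):
Base rate for P-586 is 13%.
P-586 has an FTA preferential rate, but origin Ravara is not Junay; base rate stands.
Additional duty on P-586 from Ravara: +42.2%. Applied ad valorem rate: 13% + 42.2% = 55.2%.
Duty = ¥246,185.25 × 55.2% = ¥135,894.26.
Line 2 (G-819, Junay, 3,227 units, ¥211,013.53):
Base rate for G-819 is 17%.
Origin Junay qualifies under the Ulica–Junay agreement and G-819 is covered: preferential rate 10% applies instead.
The additional-duty order on G-819 targets Ravara, not Junay; it does not apply.
Duty = ¥211,013.53 × 10% = ¥21,101.35.
Total = ¥135,894.26 + ¥21,101.35 = ¥156,995.61.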